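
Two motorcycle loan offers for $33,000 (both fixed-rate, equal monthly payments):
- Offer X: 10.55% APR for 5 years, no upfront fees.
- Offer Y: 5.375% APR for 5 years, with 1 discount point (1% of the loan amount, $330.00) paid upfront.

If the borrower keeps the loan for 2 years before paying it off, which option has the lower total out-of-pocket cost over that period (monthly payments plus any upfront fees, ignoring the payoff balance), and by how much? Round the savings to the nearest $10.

Offer X: monthly rate = 10.55%/12 = 0.0087917; payment = 33,000 × 0.0087917 / (1 − (1+0.0087917)^−60) = $710.12.
Offer Y: at 5.375% the monthly rate is 0.0044792, so the payment is 33,000 × 0.0044792 / (1 − 1.0044792^−60) = $628.44.
Over 24 months: Offer X costs 24 × $710.12 = $17,042.88; Offer Y costs 24 × $628.44 + $330.00 = $15,412.56.
Offer Y is cheaper by $17,042.88 − $15,412.56 = $1,630.32.

Offer Y by $1,630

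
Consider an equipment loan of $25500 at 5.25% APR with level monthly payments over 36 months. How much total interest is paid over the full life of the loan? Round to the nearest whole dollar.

At 5.25% the monthly rate is 0.0043750, so the payment is 25,500 × 0.0043750 / (1 − 1.0043750^−36) = $767.12.
Total paid = 36 × $767.12 = $27,616.32; interest = $27,616.32 − $25,500 = $2,116.32.

$2,116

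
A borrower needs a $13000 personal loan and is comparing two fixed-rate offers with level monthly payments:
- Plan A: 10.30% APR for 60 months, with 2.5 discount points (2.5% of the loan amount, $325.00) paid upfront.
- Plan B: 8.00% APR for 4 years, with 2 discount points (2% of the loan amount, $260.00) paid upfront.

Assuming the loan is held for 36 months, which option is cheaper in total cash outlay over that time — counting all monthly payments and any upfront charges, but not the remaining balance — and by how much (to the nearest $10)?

Plan A: monthly rate = 10.3%/12 = 0.0085833; payment = 13,000 × 0.0085833 / (1 − (1+0.0085833)^−60) = $278.13.
Plan B: at 8.00% the monthly rate is 0.0066667, so the payment is 13,000 × 0.0066667 / (1 − 1.0066667^−48) = $317.37.
Over 36 months: Plan A costs 36 × $278.13 + $325.00 = $10,337.68; Plan B costs 36 × $317.37 + $260.00 = $11,685.32.
Plan A is cheaper by $11,685.32 − $10,337.68 = $1,347.64.

Plan A by $1,350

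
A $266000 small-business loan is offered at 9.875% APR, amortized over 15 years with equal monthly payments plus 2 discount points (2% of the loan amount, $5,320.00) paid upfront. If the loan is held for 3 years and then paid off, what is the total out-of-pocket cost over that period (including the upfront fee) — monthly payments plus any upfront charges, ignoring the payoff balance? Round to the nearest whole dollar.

$107,493

Monthly rate = 9.875%/12 = 0.0082292; payment = 266,000 × 0.0082292 / (1 − (1+0.0082292)^−180) = $2,838.14.
Total outlay = 36 × $2,838.14 + $5,320.00 = $107,493.04.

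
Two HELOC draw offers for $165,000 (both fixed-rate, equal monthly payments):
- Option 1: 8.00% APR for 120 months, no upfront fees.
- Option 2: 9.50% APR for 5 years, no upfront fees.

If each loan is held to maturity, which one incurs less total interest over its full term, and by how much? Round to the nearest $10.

Option 2 by $32,310

Option 1: monthly rate = 8%/12 = 0.0066667; payment = 165,000 × 0.0066667 / (1 − (1+0.0066667)^−120) = $2,001.91.
Total interest on Option 1 = 120 × $2,001.91 − $165,000 = $75,229.20.
Option 2: at 9.50% the monthly rate is 0.0079167, so the payment is 165,000 × 0.0079167 / (1 − 1.0079167^−60) = $3,465.31.
Total interest on Option 2 = 60 × $3,465.31 − $165,000 = $42,918.60.
Option 2 is lower by $32,310.60.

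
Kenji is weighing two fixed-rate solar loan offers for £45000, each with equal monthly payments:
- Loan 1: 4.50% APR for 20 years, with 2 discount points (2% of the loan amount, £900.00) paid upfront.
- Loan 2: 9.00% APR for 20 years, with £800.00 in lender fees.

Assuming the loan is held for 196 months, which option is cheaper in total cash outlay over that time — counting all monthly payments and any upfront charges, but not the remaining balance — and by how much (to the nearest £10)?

Loan 1 by £23,460

Loan 1: monthly rate = 4.5%/12 = 0.0037500; payment = 45,000 × 0.0037500 / (1 − (1+0.0037500)^−240) = £284.69.
Loan 2: at 9.00% the monthly rate is 0.0075000, so the payment is 45,000 × 0.0075000 / (1 − 1.0075000^−240) = £404.88.
Over 196 months: Loan 1 costs 196 × £284.69 + £900.00 = £56,699.24; Loan 2 costs 196 × £404.88 + £800.00 = £80,156.48.
Loan 1 is cheaper by £80,156.48 − £56,699.24 = £23,457.24.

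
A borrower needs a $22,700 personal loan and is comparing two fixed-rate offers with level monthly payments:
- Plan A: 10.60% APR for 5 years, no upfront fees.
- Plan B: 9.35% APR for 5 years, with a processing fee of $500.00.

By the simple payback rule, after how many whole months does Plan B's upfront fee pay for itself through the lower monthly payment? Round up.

36 months

Plan A: at 10.60% the monthly rate is 0.0088333, so the payment is 22,700 × 0.0088333 / (1 − 1.0088333^−60) = $489.04.
Plan B: monthly rate = 9.35%/12 = 0.0077917; payment = 22,700 × 0.0077917 / (1 − (1+0.0077917)^−60) = $475.08.
Monthly savings = $489.04 − $475.08 = $13.96.
Break-even = $500.00 / $13.96 = 35.82 → 36 months.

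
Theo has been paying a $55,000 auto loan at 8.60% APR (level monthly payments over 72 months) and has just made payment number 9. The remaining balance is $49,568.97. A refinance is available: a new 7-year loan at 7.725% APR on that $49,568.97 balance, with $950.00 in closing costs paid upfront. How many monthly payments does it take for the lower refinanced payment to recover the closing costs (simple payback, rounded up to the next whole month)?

5 months

Current payment = 55,000 × 8.6%/12 / (1 − (1+0.0071667)^−72) = $980.52.
Refinanced payment = 49,568.97 × 0.0064375 / (1 − (1+0.0064375)^−84) = $765.82.
Monthly savings = $980.52 − $765.82 = $214.70.
Break-even = $950.00 / $214.70 = 4.42 → 5 months.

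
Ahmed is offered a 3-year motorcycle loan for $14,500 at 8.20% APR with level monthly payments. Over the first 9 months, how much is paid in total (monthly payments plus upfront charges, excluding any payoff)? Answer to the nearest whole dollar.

$4,101

At 8.20% the monthly rate is 0.0068333, so the payment is 14,500 × 0.0068333 / (1 − 1.0068333^−36) = $455.72.
Total outlay = 9 × $455.72 = $4,101.48.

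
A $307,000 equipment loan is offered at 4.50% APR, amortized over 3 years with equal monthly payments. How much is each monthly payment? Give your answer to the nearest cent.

Monthly rate = 4.5%/12 = 0.0037500; payment = 307,000 × 0.0037500 / (1 − (1+0.0037500)^−36) = $9,132.31.

$9,132.31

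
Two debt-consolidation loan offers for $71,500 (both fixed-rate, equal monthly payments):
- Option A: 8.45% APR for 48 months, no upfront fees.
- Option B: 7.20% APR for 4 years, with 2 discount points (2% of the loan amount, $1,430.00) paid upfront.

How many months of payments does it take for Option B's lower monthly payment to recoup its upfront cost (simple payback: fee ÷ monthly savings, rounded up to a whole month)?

35 months

Option A: monthly rate = 8.45%/12 = 0.0070417; payment = 71,500 × 0.0070417 / (1 − (1+0.0070417)^−48) = $1,760.67.
Option B: monthly rate = 7.2%/12 = 0.0060000; payment = 71,500 × 0.0060000 / (1 − (1+0.0060000)^−48) = $1,718.80.
Monthly savings = $1,760.67 − $1,718.80 = $41.87.
Break-even = $1,430.00 / $41.87 = 34.15 → 35 months.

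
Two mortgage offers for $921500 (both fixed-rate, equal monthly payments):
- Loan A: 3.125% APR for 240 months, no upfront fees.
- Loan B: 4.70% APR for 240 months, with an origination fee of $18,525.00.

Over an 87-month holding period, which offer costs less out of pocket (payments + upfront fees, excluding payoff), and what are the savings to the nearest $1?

Loan A: at 3.125% the monthly rate is 0.0026042, so the payment is 921,500 × 0.0026042 / (1 − 1.0026042^−240) = $5,168.47.
Loan B: at 4.70% the monthly rate is 0.0039167, so the payment is 921,500 × 0.0039167 / (1 − 1.0039167^−240) = $5,929.82.
Over 87 months: Loan A costs 87 × $5,168.47 = $449,656.89; Loan B costs 87 × $5,929.82 + $18,525.00 = $534,419.34.
Loan A is cheaper by $534,419.34 − $449,656.89 = $84,762.45.

Loan A by $84,762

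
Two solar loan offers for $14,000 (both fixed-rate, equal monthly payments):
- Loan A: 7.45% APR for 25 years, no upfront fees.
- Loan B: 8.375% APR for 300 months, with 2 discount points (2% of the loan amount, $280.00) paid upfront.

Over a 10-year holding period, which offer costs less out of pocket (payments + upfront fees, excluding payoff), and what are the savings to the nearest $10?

Loan A by $1,310

Loan A: monthly rate = 7.45%/12 = 0.0062083; payment = 14,000 × 0.0062083 / (1 − (1+0.0062083)^−300) = $103.00.
Loan B: at 8.375% the monthly rate is 0.0069792, so the payment is 14,000 × 0.0069792 / (1 − 1.0069792^−300) = $111.55.
Over 120 months: Loan A costs 120 × $103.00 = $12,360.00; Loan B costs 120 × $111.55 + $280.00 = $13,666.00.
Loan A is cheaper by $13,666.00 − $12,360.00 = $1,306.00.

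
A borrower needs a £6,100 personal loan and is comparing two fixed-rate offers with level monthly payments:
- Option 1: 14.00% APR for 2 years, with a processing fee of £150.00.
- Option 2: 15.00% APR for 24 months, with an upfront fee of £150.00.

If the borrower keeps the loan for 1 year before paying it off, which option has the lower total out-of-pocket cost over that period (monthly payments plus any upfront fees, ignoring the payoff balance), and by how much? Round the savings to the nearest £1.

Option 1 by £35

Option 1: at 14.00% the monthly rate is 0.0116667, so the payment is 6,100 × 0.0116667 / (1 − 1.0116667^−24) = £292.88.
Option 2: at 15.00% the monthly rate is 0.0125000, so the payment is 6,100 × 0.0125000 / (1 − 1.0125000^−24) = £295.77.
Over 12 months: Option 1 costs 12 × £292.88 + £150.00 = £3,664.56; Option 2 costs 12 × £295.77 + £150.00 = £3,699.24.
Option 1 is cheaper by £3,699.24 − £3,664.56 = £34.68.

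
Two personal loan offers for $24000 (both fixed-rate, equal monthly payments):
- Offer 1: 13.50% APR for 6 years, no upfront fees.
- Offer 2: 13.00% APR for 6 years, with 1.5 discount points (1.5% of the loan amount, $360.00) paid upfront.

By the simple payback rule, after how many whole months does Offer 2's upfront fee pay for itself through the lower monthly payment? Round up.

Offer 1: at 13.50% the monthly rate is 0.0112500, so the payment is 24,000 × 0.0112500 / (1 − 1.0112500^−72) = $488.14.
Offer 2: at 13.00% the monthly rate is 0.0108333, so the payment is 24,000 × 0.0108333 / (1 − 1.0108333^−72) = $481.78.
Monthly savings = $488.14 − $481.78 = $6.36.
Break-even = $360.00 / $6.36 = 56.60 → 57 months.

57 months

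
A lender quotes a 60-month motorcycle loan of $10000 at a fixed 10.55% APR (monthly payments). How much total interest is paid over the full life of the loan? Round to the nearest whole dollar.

At 10.55% the monthly rate is 0.0087917, so the payment is 10,000 × 0.0087917 / (1 − 1.0087917^−60) = $215.19.
Total paid = 60 × $215.19 = $12,911.40; interest = $12,911.40 − $10,000 = $2,911.40.

$2,911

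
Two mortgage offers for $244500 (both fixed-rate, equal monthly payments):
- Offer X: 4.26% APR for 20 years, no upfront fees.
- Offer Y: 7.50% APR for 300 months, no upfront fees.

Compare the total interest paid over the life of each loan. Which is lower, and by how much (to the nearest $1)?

Offer X by $178,370

Offer X: at 4.26% the monthly rate is 0.0035500, so the payment is 244,500 × 0.0035500 / (1 − 1.0035500^−240) = $1,515.33.
Total interest on Offer X = 240 × $1,515.33 − $244,500 = $119,179.20.
Offer Y: at 7.50% the monthly rate is 0.0062500, so the payment is 244,500 × 0.0062500 / (1 − 1.0062500^−300) = $1,806.83.
Total interest on Offer Y = 300 × $1,806.83 − $244,500 = $297,549.00.
Offer X is lower by $178,369.80.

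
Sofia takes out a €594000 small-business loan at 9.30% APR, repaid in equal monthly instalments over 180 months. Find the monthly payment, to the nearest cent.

€6,131.21

Monthly rate = 9.3%/12 = 0.0077500; payment = 594,000 × 0.0077500 / (1 − (1+0.0077500)^−180) = €6,131.21.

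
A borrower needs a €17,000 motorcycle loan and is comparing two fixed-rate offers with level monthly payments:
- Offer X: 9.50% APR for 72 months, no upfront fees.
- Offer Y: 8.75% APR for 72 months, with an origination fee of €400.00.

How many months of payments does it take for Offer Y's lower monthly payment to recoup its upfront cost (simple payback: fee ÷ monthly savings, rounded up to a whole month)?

Offer X: monthly rate = 9.5%/12 = 0.0079167; payment = 17,000 × 0.0079167 / (1 − (1+0.0079167)^−72) = €310.67.
Offer Y: at 8.75% the monthly rate is 0.0072917, so the payment is 17,000 × 0.0072917 / (1 − 1.0072917^−72) = €304.33.
Monthly savings = €310.67 − €304.33 = €6.34.
Break-even = €400.00 / €6.34 = 63.09 → 64 months.

64 months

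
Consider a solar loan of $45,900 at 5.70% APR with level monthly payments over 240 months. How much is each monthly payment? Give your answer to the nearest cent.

Monthly rate = 5.7%/12 = 0.0047500; payment = 45,900 × 0.0047500 / (1 − (1+0.0047500)^−240) = $320.95.

$320.95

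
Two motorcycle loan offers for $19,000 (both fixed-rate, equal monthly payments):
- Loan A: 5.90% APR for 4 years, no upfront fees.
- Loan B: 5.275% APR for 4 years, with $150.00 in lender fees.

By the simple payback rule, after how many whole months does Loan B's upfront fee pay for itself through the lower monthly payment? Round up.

28 months

Loan A: monthly rate = 5.9%/12 = 0.0049167; payment = 19,000 × 0.0049167 / (1 − (1+0.0049167)^−48) = $445.34.
Loan B: monthly rate = 5.275%/12 = 0.0043958; payment = 19,000 × 0.0043958 / (1 − (1+0.0043958)^−48) = $439.93.
Monthly savings = $445.34 − $439.93 = $5.41.
Break-even = $150.00 / $5.41 = 27.73 → 28 months.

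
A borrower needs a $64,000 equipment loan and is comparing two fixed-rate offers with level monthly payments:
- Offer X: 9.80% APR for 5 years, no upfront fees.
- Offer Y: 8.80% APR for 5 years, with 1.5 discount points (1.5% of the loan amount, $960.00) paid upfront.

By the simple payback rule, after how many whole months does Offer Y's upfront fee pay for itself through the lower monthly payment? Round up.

Offer X: monthly rate = 9.8%/12 = 0.0081667; payment = 64,000 × 0.0081667 / (1 − (1+0.0081667)^−60) = $1,353.52.
Offer Y: monthly rate = 8.8%/12 = 0.0073333; payment = 64,000 × 0.0073333 / (1 − (1+0.0073333)^−60) = $1,322.33.
Monthly savings = $1,353.52 − $1,322.33 = $31.19.
Break-even = $960.00 / $31.19 = 30.78 → 31 months.

31 months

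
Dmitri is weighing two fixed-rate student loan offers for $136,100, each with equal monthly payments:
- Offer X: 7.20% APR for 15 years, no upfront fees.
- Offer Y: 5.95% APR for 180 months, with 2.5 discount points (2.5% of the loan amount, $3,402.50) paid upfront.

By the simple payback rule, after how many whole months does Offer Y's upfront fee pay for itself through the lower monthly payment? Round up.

Offer X: at 7.20% the monthly rate is 0.0060000, so the payment is 136,100 × 0.0060000 / (1 − 1.0060000^−180) = $1,238.57.
Offer Y: monthly rate = 5.95%/12 = 0.0049583; payment = 136,100 × 0.0049583 / (1 − (1+0.0049583)^−180) = $1,144.82.
Monthly savings = $1,238.57 − $1,144.82 = $93.75.
Break-even = $3,402.50 / $93.75 = 36.29 → 37 months.

37 months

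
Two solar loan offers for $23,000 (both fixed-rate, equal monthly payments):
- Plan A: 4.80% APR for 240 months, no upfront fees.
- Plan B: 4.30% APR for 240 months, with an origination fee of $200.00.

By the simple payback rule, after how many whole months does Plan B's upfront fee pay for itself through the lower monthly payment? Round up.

Plan A: monthly rate = 4.8%/12 = 0.0040000; payment = 23,000 × 0.0040000 / (1 − (1+0.0040000)^−240) = $149.26.
Plan B: monthly rate = 4.3%/12 = 0.0035833; payment = 23,000 × 0.0035833 / (1 − (1+0.0035833)^−240) = $143.04.
Monthly savings = $149.26 − $143.04 = $6.22.
Break-even = $200.00 / $6.22 = 32.15 → 33 months.

33 months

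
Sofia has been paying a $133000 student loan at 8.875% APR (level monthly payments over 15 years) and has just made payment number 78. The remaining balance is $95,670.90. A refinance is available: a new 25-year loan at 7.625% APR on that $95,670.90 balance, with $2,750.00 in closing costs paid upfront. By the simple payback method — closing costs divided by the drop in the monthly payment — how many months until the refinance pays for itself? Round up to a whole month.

5 months

Current payment = 133,000 × 8.875%/12 / (1 − (1+0.0073958)^−180) = $1,339.10.
Refinanced payment = 95,670.90 × 0.0063542 / (1 − (1+0.0063542)^−300) = $714.80.
Monthly savings = $1,339.10 − $714.80 = $624.30.
Break-even = $2,750.00 / $624.30 = 4.40 → 5 months.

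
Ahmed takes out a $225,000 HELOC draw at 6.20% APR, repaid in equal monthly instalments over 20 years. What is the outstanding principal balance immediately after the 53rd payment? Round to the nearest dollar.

$196,093

With monthly rate i = 6.2%/12 = 0.0051667, the balance after k of n payments is P · [(1+i)^n − (1+i)^k] / [(1+i)^n − 1].
(1+0.0051667)^240 = 3.44459955 and (1+0.0051667)^53 = 1.31406890, so the balance is 225,000 × (3.44459955 − 1.31406890) / (3.44459955 − 1) = $196,093.22.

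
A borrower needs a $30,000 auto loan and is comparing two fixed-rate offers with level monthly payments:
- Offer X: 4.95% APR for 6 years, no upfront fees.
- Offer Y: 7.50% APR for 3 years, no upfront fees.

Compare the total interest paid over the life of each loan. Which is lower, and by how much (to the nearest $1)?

Offer Y by $1,142

Offer X: monthly rate = 4.95%/12 = 0.0041250; payment = 30,000 × 0.0041250 / (1 − (1+0.0041250)^−72) = $482.45.
Total interest on Offer X = 72 × $482.45 − $30,000 = $4,736.40.
Offer Y: at 7.50% the monthly rate is 0.0062500, so the payment is 30,000 × 0.0062500 / (1 − 1.0062500^−36) = $933.19.
Total interest on Offer Y = 36 × $933.19 − $30,000 = $3,594.84.
Offer Y is lower by $1,141.56.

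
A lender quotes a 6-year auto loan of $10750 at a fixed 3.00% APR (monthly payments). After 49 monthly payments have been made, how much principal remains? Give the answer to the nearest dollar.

$3,646

With monthly rate i = 3%/12 = 0.0025000, the balance after k of n payments is P · [(1+i)^n − (1+i)^k] / [(1+i)^n − 1].
(1+0.0025000)^72 = 1.19694847 and (1+0.0025000)^49 = 1.13014634, so the balance is 10,750 × (1.19694847 − 1.13014634) / (1.19694847 − 1) = $3,646.25.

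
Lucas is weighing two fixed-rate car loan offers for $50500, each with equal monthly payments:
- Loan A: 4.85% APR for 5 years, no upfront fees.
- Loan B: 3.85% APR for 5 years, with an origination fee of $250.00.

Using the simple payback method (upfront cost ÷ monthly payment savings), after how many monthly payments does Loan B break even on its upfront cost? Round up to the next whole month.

11 months

Loan A: at 4.85% the monthly rate is 0.0040417, so the payment is 50,500 × 0.0040417 / (1 − 1.0040417^−60) = $949.53.
Loan B: at 3.85% the monthly rate is 0.0032083, so the payment is 50,500 × 0.0032083 / (1 − 1.0032083^−60) = $926.62.
Monthly savings = $949.53 − $926.62 = $22.91.
Break-even = $250.00 / $22.91 = 10.91 → 11 months.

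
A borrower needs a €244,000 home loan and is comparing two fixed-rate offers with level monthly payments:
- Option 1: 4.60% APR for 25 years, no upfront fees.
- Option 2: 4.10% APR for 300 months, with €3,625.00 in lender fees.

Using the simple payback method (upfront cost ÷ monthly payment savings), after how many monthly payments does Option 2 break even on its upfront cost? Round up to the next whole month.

53 months

Option 1: at 4.60% the monthly rate is 0.0038333, so the payment is 244,000 × 0.0038333 / (1 − 1.0038333^−300) = €1,370.12.
Option 2: at 4.10% the monthly rate is 0.0034167, so the payment is 244,000 × 0.0034167 / (1 − 1.0034167^−300) = €1,301.43.
Monthly savings = €1,370.12 − €1,301.43 = €68.69.
Break-even = €3,625.00 / €68.69 = 52.77 → 53 months.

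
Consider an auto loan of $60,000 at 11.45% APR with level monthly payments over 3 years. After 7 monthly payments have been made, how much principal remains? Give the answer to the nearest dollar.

$49,882

With monthly rate i = 11.45%/12 = 0.0095417, the balance after k of n payments is P · [(1+i)^n − (1+i)^k] / [(1+i)^n − 1].
(1+0.0095417)^36 = 1.40757951 and (1+0.0095417)^7 = 1.06873427, so the balance is 60,000 × (1.40757951 − 1.06873427) / (1.40757951 − 1) = $49,881.59.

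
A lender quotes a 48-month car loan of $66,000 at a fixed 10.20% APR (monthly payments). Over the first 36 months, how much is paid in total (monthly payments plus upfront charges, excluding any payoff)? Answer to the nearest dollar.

$60,490

Monthly rate = 10.2%/12 = 0.0085000; payment = 66,000 × 0.0085000 / (1 − (1+0.0085000)^−48) = $1,680.28.
Total outlay = 36 × $1,680.28 = $60,490.08.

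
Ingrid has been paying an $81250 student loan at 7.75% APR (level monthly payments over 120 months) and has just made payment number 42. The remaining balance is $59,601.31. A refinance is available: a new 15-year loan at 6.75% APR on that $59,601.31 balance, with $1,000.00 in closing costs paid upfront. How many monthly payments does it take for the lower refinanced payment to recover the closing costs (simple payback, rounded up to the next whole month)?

Current payment = 81,250 × 7.75%/12 / (1 − (1+0.0064583)^−120) = $975.09.
Refinanced payment = 59,601.31 × 0.0056250 / (1 − (1+0.0056250)^−180) = $527.42.
Monthly savings = $975.09 − $527.42 = $447.67.
Break-even = $1,000.00 / $447.67 = 2.23 → 3 months.

3 months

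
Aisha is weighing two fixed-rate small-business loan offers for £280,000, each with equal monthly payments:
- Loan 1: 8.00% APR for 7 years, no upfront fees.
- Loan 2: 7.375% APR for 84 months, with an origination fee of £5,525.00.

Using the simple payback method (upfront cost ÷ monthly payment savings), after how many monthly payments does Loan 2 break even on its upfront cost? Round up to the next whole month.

64 months

Loan 1: monthly rate = 8%/12 = 0.0066667; payment = 280,000 × 0.0066667 / (1 − (1+0.0066667)^−84) = £4,364.14.
Loan 2: monthly rate = 7.375%/12 = 0.0061458; payment = 280,000 × 0.0061458 / (1 − (1+0.0061458)^−84) = £4,277.46.
Monthly savings = £4,364.14 − £4,277.46 = £86.68.
Break-even = £5,525.00 / £86.68 = 63.74 → 64 months.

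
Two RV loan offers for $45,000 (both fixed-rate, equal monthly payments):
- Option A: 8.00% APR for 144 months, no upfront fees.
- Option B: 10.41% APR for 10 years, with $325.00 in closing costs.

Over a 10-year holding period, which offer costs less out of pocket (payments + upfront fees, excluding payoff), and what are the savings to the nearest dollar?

Option A by $14,466

Option A: monthly rate = 8%/12 = 0.0066667; payment = 45,000 × 0.0066667 / (1 − (1+0.0066667)^−144) = $487.10.
Option B: monthly rate = 10.41%/12 = 0.0086750; payment = 45,000 × 0.0086750 / (1 − (1+0.0086750)^−120) = $604.94.
Over 120 months: Option A costs 120 × $487.10 = $58,452.00; Option B costs 120 × $604.94 + $325.00 = $72,917.80.
Option A is cheaper by $72,917.80 − $58,452.00 = $14,465.80.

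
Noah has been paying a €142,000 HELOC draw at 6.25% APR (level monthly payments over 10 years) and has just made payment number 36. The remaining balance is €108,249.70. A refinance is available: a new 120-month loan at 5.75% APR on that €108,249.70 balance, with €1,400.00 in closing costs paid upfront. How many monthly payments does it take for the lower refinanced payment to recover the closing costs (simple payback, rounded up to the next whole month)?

Current payment = 142,000 × 6.25%/12 / (1 − (1+0.0052083)^−120) = €1,594.38.
Refinanced payment = 108,249.70 × 0.0047917 / (1 − (1+0.0047917)^−120) = €1,188.25.
Monthly savings = €1,594.38 − €1,188.25 = €406.13.
Break-even = €1,400.00 / €406.13 = 3.45 → 4 months.

4 months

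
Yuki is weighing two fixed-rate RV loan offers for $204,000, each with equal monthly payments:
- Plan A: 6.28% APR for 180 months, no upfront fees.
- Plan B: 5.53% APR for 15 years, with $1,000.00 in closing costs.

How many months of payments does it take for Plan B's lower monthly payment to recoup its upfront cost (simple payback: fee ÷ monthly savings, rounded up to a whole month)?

Plan A: monthly rate = 6.28%/12 = 0.0052333; payment = 204,000 × 0.0052333 / (1 − (1+0.0052333)^−180) = $1,752.48.
Plan B: monthly rate = 5.53%/12 = 0.0046083; payment = 204,000 × 0.0046083 / (1 − (1+0.0046083)^−180) = $1,670.10.
Monthly savings = $1,752.48 − $1,670.10 = $82.38.
Break-even = $1,000.00 / $82.38 = 12.14 → 13 months.

13 months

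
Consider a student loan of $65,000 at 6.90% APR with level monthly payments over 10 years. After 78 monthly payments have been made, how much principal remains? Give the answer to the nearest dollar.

With monthly rate i = 6.9%/12 = 0.0057500, the balance after k of n payments is P · [(1+i)^n − (1+i)^k] / [(1+i)^n − 1].
(1+0.0057500)^120 = 1.98977949 and (1+0.0057500)^78 = 1.56395127, so the balance is 65,000 × (1.98977949 − 1.56395127) / (1.98977949 − 1) = $27,964.65.

$27,965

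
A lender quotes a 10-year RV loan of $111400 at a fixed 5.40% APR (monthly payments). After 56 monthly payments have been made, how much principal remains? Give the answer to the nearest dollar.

$66,794

With monthly rate i = 5.4%/12 = 0.0045000, the balance after k of n payments is P · [(1+i)^n − (1+i)^k] / [(1+i)^n − 1].
(1+0.0045000)^120 = 1.71392941 and (1+0.0045000)^56 = 1.28586892, so the balance is 111,400 × (1.71392941 − 1.28586892) / (1.71392941 − 1) = $66,793.63.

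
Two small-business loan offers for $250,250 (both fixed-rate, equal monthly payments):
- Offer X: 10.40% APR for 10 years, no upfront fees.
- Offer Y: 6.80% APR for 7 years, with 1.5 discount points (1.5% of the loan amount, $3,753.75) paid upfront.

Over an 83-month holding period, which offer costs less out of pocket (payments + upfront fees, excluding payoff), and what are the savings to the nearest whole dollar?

Offer X: monthly rate = 10.4%/12 = 0.0086667; payment = 250,250 × 0.0086667 / (1 − (1+0.0086667)^−120) = $3,362.75.
Offer Y: monthly rate = 6.8%/12 = 0.0056667; payment = 250,250 × 0.0056667 / (1 − (1+0.0056667)^−84) = $3,752.52.
Over 83 months: Offer X costs 83 × $3,362.75 = $279,108.25; Offer Y costs 83 × $3,752.52 + $3,753.75 = $315,212.91.
Offer X is cheaper by $315,212.91 − $279,108.25 = $36,104.66.

Offer X by $36,105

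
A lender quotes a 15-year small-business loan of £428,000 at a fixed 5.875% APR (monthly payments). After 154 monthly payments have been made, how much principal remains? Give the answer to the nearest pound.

£87,269

With monthly rate i = 5.875%/12 = 0.0048958, the balance after k of n payments is P · [(1+i)^n − (1+i)^k] / [(1+i)^n − 1].
(1+0.0048958)^180 = 2.40873036 and (1+0.0048958)^154 = 2.12149008, so the balance is 428,000 × (2.40873036 − 2.12149008) / (2.40873036 − 1) = £87,269.25.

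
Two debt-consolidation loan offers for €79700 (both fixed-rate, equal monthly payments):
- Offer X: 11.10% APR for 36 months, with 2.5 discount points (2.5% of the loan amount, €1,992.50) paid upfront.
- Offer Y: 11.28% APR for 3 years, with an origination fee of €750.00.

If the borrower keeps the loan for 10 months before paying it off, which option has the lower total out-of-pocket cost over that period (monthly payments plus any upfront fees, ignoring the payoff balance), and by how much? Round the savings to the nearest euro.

Offer X: at 11.10% the monthly rate is 0.0092500, so the payment is 79,700 × 0.0092500 / (1 − 1.0092500^−36) = €2,613.05.
Offer Y: monthly rate = 11.28%/12 = 0.0094000; payment = 79,700 × 0.0094000 / (1 − (1+0.0094000)^−36) = €2,619.86.
Over 10 months: Offer X costs 10 × €2,613.05 + €1,992.50 = €28,123.00; Offer Y costs 10 × €2,619.86 + €750.00 = €26,948.60.
Offer Y is cheaper by €28,123.00 − €26,948.60 = €1,174.40.

Offer Y by €1,174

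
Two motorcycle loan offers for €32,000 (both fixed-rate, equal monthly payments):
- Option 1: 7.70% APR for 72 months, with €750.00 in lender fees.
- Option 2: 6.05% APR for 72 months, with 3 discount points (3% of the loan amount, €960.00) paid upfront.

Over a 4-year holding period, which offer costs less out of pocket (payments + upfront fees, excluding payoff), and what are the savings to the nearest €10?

Option 1: monthly rate = 7.7%/12 = 0.0064167; payment = 32,000 × 0.0064167 / (1 − (1+0.0064167)^−72) = €556.39.
Option 2: at 6.05% the monthly rate is 0.0050417, so the payment is 32,000 × 0.0050417 / (1 − 1.0050417^−72) = €531.09.
Over 48 months: Option 1 costs 48 × €556.39 + €750.00 = €27,456.72; Option 2 costs 48 × €531.09 + €960.00 = €26,452.32.
Option 2 is cheaper by €27,456.72 − €26,452.32 = €1,004.40.

Option 2 by €1,000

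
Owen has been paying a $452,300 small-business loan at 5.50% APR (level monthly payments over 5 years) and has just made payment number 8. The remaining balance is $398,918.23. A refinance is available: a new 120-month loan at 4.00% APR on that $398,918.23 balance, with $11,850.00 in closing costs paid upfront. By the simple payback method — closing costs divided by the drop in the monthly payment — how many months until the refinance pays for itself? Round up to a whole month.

3 months

Current payment = 452,300 × 5.5%/12 / (1 − (1+0.0045833)^−60) = $8,639.46.
Refinanced payment = 398,918.23 × 0.0033333 / (1 − (1+0.0033333)^−120) = $4,038.85.
Monthly savings = $8,639.46 − $4,038.85 = $4,600.61.
Break-even = $11,850.00 / $4,600.61 = 2.58 → 3 months.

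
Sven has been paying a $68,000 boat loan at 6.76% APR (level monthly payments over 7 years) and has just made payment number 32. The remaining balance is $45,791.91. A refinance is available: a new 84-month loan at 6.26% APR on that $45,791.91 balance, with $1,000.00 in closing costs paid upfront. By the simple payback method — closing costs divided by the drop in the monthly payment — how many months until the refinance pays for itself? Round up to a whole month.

Current payment = 68,000 × 6.76%/12 / (1 − (1+0.0056333)^−84) = $1,018.34.
Refinanced payment = 45,791.91 × 0.0052167 / (1 − (1+0.0052167)^−84) = $674.68.
Monthly savings = $1,018.34 − $674.68 = $343.66.
Break-even = $1,000.00 / $343.66 = 2.91 → 3 months.

3 months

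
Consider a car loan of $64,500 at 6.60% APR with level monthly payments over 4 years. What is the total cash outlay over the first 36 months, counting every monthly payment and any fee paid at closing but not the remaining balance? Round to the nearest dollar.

$55,173

At 6.60% the monthly rate is 0.0055000, so the payment is 64,500 × 0.0055000 / (1 − 1.0055000^−48) = $1,532.59.
Total outlay = 36 × $1,532.59 = $55,173.24.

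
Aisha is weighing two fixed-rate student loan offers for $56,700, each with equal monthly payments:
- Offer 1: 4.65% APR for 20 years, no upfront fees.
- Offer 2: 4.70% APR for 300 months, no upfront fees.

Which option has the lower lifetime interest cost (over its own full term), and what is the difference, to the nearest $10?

Offer 1: monthly rate = 4.65%/12 = 0.0038750; payment = 56,700 × 0.0038750 / (1 − (1+0.0038750)^−240) = $363.32.
Total interest on Offer 1 = 240 × $363.32 − $56,700 = $30,496.80.
Offer 2: monthly rate = 4.7%/12 = 0.0039167; payment = 56,700 × 0.0039167 / (1 − (1+0.0039167)^−300) = $321.63.
Total interest on Offer 2 = 300 × $321.63 − $56,700 = $39,789.00.
Offer 1 is lower by $9,292.20.

Offer 1 by $9,290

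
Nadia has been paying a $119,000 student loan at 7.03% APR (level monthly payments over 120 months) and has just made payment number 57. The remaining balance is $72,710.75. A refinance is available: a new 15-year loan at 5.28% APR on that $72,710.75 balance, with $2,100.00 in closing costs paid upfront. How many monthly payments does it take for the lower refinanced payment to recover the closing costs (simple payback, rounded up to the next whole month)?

3 months

Current payment = 119,000 × 7.03%/12 / (1 − (1+0.0058583)^−120) = $1,383.53.
Refinanced payment = 72,710.75 × 0.0044000 / (1 − (1+0.0044000)^−180) = $585.65.
Monthly savings = $1,383.53 − $585.65 = $797.88.
Break-even = $2,100.00 / $797.88 = 2.63 → 3 months.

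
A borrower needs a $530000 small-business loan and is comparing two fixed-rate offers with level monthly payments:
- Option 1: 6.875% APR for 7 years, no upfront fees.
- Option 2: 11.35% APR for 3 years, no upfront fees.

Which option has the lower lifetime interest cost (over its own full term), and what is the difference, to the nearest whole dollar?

Option 2 by $41,387

Option 1: at 6.875% the monthly rate is 0.0057292, so the payment is 530,000 × 0.0057292 / (1 − 1.0057292^−84) = $7,966.77.
Total interest on Option 1 = 84 × $7,966.77 − $530,000 = $139,208.68.
Option 2: monthly rate = 11.35%/12 = 0.0094583; payment = 530,000 × 0.0094583 / (1 − (1+0.0094583)^−36) = $17,439.50.
Total interest on Option 2 = 36 × $17,439.50 − $530,000 = $97,822.00.
Option 2 is lower by $41,386.68.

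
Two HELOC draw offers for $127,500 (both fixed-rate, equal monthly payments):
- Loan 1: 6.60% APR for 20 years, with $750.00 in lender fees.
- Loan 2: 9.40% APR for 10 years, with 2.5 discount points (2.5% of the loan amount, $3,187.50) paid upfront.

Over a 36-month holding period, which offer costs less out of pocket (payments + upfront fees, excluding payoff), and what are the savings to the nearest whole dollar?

Loan 1 by $27,087

Loan 1: monthly rate = 6.6%/12 = 0.0055000; payment = 127,500 × 0.0055000 / (1 − (1+0.0055000)^−240) = $958.13.
Loan 2: at 9.40% the monthly rate is 0.0078333, so the payment is 127,500 × 0.0078333 / (1 − 1.0078333^−120) = $1,642.85.
Over 36 months: Loan 1 costs 36 × $958.13 + $750.00 = $35,242.68; Loan 2 costs 36 × $1,642.85 + $3,187.50 = $62,330.10.
Loan 1 is cheaper by $62,330.10 − $35,242.68 = $27,087.42.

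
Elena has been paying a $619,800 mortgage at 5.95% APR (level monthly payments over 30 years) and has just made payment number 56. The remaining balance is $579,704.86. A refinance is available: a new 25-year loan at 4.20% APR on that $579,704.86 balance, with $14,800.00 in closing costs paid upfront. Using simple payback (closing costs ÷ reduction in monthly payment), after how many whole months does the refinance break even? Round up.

26 months

Current payment = 619,800 × 5.95%/12 / (1 − (1+0.0049583)^−360) = $3,696.11.
Refinanced payment = 579,704.86 × 0.0035000 / (1 − (1+0.0035000)^−300) = $3,124.27.
Monthly savings = $3,696.11 − $3,124.27 = $571.84.
Break-even = $14,800.00 / $571.84 = 25.88 → 26 months.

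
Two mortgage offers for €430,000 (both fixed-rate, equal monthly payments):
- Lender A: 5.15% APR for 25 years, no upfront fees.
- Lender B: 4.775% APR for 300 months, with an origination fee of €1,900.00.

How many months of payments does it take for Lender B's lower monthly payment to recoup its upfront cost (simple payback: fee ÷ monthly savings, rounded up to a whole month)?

21 months

Lender A: at 5.15% the monthly rate is 0.0042917, so the payment is 430,000 × 0.0042917 / (1 − 1.0042917^−300) = €2,551.46.
Lender B: monthly rate = 4.775%/12 = 0.0039792; payment = 430,000 × 0.0039792 / (1 − (1+0.0039792)^−300) = €2,457.69.
Monthly savings = €2,551.46 − €2,457.69 = €93.77.
Break-even = €1,900.00 / €93.77 = 20.26 → 21 months.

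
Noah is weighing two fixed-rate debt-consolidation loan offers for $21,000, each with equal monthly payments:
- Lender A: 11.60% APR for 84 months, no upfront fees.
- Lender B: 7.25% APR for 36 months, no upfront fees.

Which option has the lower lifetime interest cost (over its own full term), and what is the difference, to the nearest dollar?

Lender B by $7,334

Lender A: at 11.60% the monthly rate is 0.0096667, so the payment is 21,000 × 0.0096667 / (1 − 1.0096667^−84) = $366.23.
Total interest on Lender A = 84 × $366.23 − $21,000 = $9,763.32.
Lender B: at 7.25% the monthly rate is 0.0060417, so the payment is 21,000 × 0.0060417 / (1 − 1.0060417^−36) = $650.82.
Total interest on Lender B = 36 × $650.82 − $21,000 = $2,429.52.
Lender B is lower by $7,333.80.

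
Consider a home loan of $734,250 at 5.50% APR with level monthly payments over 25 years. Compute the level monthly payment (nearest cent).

$4,508.94

Monthly rate = 5.5%/12 = 0.0045833; payment = 734,250 × 0.0045833 / (1 − (1+0.0045833)^−300) = $4,508.94.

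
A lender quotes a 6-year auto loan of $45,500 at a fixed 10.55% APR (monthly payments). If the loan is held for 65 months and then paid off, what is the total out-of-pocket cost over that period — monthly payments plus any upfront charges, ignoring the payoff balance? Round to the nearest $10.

$55,610

At 10.55% the monthly rate is 0.0087917, so the payment is 45,500 × 0.0087917 / (1 − 1.0087917^−72) = $855.60.
Total outlay = 65 × $855.60 = $55,614.00.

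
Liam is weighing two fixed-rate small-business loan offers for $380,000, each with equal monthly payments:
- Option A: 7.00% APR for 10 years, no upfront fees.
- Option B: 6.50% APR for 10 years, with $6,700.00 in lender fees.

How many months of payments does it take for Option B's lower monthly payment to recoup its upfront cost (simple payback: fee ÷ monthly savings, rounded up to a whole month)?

69 months

Option A: monthly rate = 7%/12 = 0.0058333; payment = 380,000 × 0.0058333 / (1 − (1+0.0058333)^−120) = $4,412.12.
Option B: at 6.50% the monthly rate is 0.0054167, so the payment is 380,000 × 0.0054167 / (1 − 1.0054167^−120) = $4,314.82.
Monthly savings = $4,412.12 − $4,314.82 = $97.30.
Break-even = $6,700.00 / $97.30 = 68.86 → 69 months.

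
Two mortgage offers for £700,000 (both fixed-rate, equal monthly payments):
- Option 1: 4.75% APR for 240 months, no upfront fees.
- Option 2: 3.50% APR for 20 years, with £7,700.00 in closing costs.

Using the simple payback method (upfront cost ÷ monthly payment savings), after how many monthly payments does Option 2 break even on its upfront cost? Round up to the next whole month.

17 months

Option 1: at 4.75% the monthly rate is 0.0039583, so the payment is 700,000 × 0.0039583 / (1 − 1.0039583^−240) = £4,523.57.
Option 2: at 3.50% the monthly rate is 0.0029167, so the payment is 700,000 × 0.0029167 / (1 − 1.0029167^−240) = £4,059.72.
Monthly savings = £4,523.57 − £4,059.72 = £463.85.
Break-even = £7,700.00 / £463.85 = 16.60 → 17 months.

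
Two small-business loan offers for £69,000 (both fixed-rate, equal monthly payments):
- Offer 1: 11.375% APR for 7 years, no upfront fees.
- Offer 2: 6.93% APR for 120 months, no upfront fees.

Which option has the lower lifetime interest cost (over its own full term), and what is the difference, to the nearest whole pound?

Offer 1: at 11.375% the monthly rate is 0.0094792, so the payment is 69,000 × 0.0094792 / (1 − 1.0094792^−84) = £1,195.10.
Total interest on Offer 1 = 84 × £1,195.10 − £69,000 = £31,388.40.
Offer 2: at 6.93% the monthly rate is 0.0057750, so the payment is 69,000 × 0.0057750 / (1 − 1.0057750^−120) = £798.66.
Total interest on Offer 2 = 120 × £798.66 − £69,000 = £26,839.20.
Offer 2 is lower by £4,549.20.

Offer 2 by £4,549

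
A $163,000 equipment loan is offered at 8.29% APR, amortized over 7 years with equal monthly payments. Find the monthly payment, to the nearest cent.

Monthly rate = 8.29%/12 = 0.0069083; payment = 163,000 × 0.0069083 / (1 − (1+0.0069083)^−84) = $2,564.17.

$2,564.17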